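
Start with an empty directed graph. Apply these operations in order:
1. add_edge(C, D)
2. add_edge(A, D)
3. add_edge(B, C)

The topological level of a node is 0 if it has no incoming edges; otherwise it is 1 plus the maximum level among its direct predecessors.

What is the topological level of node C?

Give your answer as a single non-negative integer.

Op 1: add_edge(C, D). Edges now: 1
Op 2: add_edge(A, D). Edges now: 2
Op 3: add_edge(B, C). Edges now: 3
Compute levels (Kahn BFS):
  sources (in-degree 0): A, B
  process A: level=0
    A->D: in-degree(D)=1, level(D)>=1
  process B: level=0
    B->C: in-degree(C)=0, level(C)=1, enqueue
  process C: level=1
    C->D: in-degree(D)=0, level(D)=2, enqueue
  process D: level=2
All levels: A:0, B:0, C:1, D:2
level(C) = 1

Answer: 1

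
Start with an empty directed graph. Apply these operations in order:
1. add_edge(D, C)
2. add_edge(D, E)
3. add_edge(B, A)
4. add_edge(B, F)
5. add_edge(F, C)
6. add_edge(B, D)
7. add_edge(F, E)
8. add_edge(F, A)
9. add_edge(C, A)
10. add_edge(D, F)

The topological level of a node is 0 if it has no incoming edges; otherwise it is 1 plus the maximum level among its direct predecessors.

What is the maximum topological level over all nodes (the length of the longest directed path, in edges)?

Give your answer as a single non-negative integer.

Answer: 4

Derivation:
Op 1: add_edge(D, C). Edges now: 1
Op 2: add_edge(D, E). Edges now: 2
Op 3: add_edge(B, A). Edges now: 3
Op 4: add_edge(B, F). Edges now: 4
Op 5: add_edge(F, C). Edges now: 5
Op 6: add_edge(B, D). Edges now: 6
Op 7: add_edge(F, E). Edges now: 7
Op 8: add_edge(F, A). Edges now: 8
Op 9: add_edge(C, A). Edges now: 9
Op 10: add_edge(D, F). Edges now: 10
Compute levels (Kahn BFS):
  sources (in-degree 0): B
  process B: level=0
    B->A: in-degree(A)=2, level(A)>=1
    B->D: in-degree(D)=0, level(D)=1, enqueue
    B->F: in-degree(F)=1, level(F)>=1
  process D: level=1
    D->C: in-degree(C)=1, level(C)>=2
    D->E: in-degree(E)=1, level(E)>=2
    D->F: in-degree(F)=0, level(F)=2, enqueue
  process F: level=2
    F->A: in-degree(A)=1, level(A)>=3
    F->C: in-degree(C)=0, level(C)=3, enqueue
    F->E: in-degree(E)=0, level(E)=3, enqueue
  process C: level=3
    C->A: in-degree(A)=0, level(A)=4, enqueue
  process E: level=3
  process A: level=4
All levels: A:4, B:0, C:3, D:1, E:3, F:2
max level = 4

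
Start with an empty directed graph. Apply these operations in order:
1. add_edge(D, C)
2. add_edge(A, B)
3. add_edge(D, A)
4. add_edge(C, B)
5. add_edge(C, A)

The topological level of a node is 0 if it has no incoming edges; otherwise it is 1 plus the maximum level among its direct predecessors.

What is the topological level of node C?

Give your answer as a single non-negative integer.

Answer: 1

Derivation:
Op 1: add_edge(D, C). Edges now: 1
Op 2: add_edge(A, B). Edges now: 2
Op 3: add_edge(D, A). Edges now: 3
Op 4: add_edge(C, B). Edges now: 4
Op 5: add_edge(C, A). Edges now: 5
Compute levels (Kahn BFS):
  sources (in-degree 0): D
  process D: level=0
    D->A: in-degree(A)=1, level(A)>=1
    D->C: in-degree(C)=0, level(C)=1, enqueue
  process C: level=1
    C->A: in-degree(A)=0, level(A)=2, enqueue
    C->B: in-degree(B)=1, level(B)>=2
  process A: level=2
    A->B: in-degree(B)=0, level(B)=3, enqueue
  process B: level=3
All levels: A:2, B:3, C:1, D:0
level(C) = 1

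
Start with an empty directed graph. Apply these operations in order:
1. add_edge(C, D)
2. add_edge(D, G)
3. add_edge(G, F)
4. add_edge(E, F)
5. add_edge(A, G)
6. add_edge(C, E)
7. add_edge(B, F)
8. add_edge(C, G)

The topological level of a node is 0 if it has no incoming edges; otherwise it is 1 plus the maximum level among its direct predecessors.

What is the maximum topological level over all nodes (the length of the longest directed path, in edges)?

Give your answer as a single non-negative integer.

Op 1: add_edge(C, D). Edges now: 1
Op 2: add_edge(D, G). Edges now: 2
Op 3: add_edge(G, F). Edges now: 3
Op 4: add_edge(E, F). Edges now: 4
Op 5: add_edge(A, G). Edges now: 5
Op 6: add_edge(C, E). Edges now: 6
Op 7: add_edge(B, F). Edges now: 7
Op 8: add_edge(C, G). Edges now: 8
Compute levels (Kahn BFS):
  sources (in-degree 0): A, B, C
  process A: level=0
    A->G: in-degree(G)=2, level(G)>=1
  process B: level=0
    B->F: in-degree(F)=2, level(F)>=1
  process C: level=0
    C->D: in-degree(D)=0, level(D)=1, enqueue
    C->E: in-degree(E)=0, level(E)=1, enqueue
    C->G: in-degree(G)=1, level(G)>=1
  process D: level=1
    D->G: in-degree(G)=0, level(G)=2, enqueue
  process E: level=1
    E->F: in-degree(F)=1, level(F)>=2
  process G: level=2
    G->F: in-degree(F)=0, level(F)=3, enqueue
  process F: level=3
All levels: A:0, B:0, C:0, D:1, E:1, F:3, G:2
max level = 3

Answer: 3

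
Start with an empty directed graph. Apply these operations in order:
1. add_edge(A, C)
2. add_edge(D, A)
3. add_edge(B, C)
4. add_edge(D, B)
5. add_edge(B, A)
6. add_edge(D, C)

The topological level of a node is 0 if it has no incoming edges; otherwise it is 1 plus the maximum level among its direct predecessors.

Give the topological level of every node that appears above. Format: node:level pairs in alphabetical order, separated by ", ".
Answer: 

Op 1: add_edge(A, C). Edges now: 1
Op 2: add_edge(D, A). Edges now: 2
Op 3: add_edge(B, C). Edges now: 3
Op 4: add_edge(D, B). Edges now: 4
Op 5: add_edge(B, A). Edges now: 5
Op 6: add_edge(D, C). Edges now: 6
Compute levels (Kahn BFS):
  sources (in-degree 0): D
  process D: level=0
    D->A: in-degree(A)=1, level(A)>=1
    D->B: in-degree(B)=0, level(B)=1, enqueue
    D->C: in-degree(C)=2, level(C)>=1
  process B: level=1
    B->A: in-degree(A)=0, level(A)=2, enqueue
    B->C: in-degree(C)=1, level(C)>=2
  process A: level=2
    A->C: in-degree(C)=0, level(C)=3, enqueue
  process C: level=3
All levels: A:2, B:1, C:3, D:0

Answer: A:2, B:1, C:3, D:0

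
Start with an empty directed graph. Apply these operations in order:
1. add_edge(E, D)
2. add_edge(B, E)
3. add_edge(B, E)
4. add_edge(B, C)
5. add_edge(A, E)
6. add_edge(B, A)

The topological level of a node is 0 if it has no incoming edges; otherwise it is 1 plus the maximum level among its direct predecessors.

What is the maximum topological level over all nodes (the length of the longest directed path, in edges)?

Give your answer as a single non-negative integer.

Answer: 3

Derivation:
Op 1: add_edge(E, D). Edges now: 1
Op 2: add_edge(B, E). Edges now: 2
Op 3: add_edge(B, E) (duplicate, no change). Edges now: 2
Op 4: add_edge(B, C). Edges now: 3
Op 5: add_edge(A, E). Edges now: 4
Op 6: add_edge(B, A). Edges now: 5
Compute levels (Kahn BFS):
  sources (in-degree 0): B
  process B: level=0
    B->A: in-degree(A)=0, level(A)=1, enqueue
    B->C: in-degree(C)=0, level(C)=1, enqueue
    B->E: in-degree(E)=1, level(E)>=1
  process A: level=1
    A->E: in-degree(E)=0, level(E)=2, enqueue
  process C: level=1
  process E: level=2
    E->D: in-degree(D)=0, level(D)=3, enqueue
  process D: level=3
All levels: A:1, B:0, C:1, D:3, E:2
max level = 3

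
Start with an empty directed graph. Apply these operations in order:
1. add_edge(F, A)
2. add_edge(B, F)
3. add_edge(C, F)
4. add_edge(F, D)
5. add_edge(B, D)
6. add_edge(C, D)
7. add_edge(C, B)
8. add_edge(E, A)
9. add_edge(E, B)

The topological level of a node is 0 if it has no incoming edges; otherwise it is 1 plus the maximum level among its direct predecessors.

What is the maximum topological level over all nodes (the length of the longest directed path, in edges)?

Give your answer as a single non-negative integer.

Answer: 3

Derivation:
Op 1: add_edge(F, A). Edges now: 1
Op 2: add_edge(B, F). Edges now: 2
Op 3: add_edge(C, F). Edges now: 3
Op 4: add_edge(F, D). Edges now: 4
Op 5: add_edge(B, D). Edges now: 5
Op 6: add_edge(C, D). Edges now: 6
Op 7: add_edge(C, B). Edges now: 7
Op 8: add_edge(E, A). Edges now: 8
Op 9: add_edge(E, B). Edges now: 9
Compute levels (Kahn BFS):
  sources (in-degree 0): C, E
  process C: level=0
    C->B: in-degree(B)=1, level(B)>=1
    C->D: in-degree(D)=2, level(D)>=1
    C->F: in-degree(F)=1, level(F)>=1
  process E: level=0
    E->A: in-degree(A)=1, level(A)>=1
    E->B: in-degree(B)=0, level(B)=1, enqueue
  process B: level=1
    B->D: in-degree(D)=1, level(D)>=2
    B->F: in-degree(F)=0, level(F)=2, enqueue
  process F: level=2
    F->A: in-degree(A)=0, level(A)=3, enqueue
    F->D: in-degree(D)=0, level(D)=3, enqueue
  process A: level=3
  process D: level=3
All levels: A:3, B:1, C:0, D:3, E:0, F:2
max level = 3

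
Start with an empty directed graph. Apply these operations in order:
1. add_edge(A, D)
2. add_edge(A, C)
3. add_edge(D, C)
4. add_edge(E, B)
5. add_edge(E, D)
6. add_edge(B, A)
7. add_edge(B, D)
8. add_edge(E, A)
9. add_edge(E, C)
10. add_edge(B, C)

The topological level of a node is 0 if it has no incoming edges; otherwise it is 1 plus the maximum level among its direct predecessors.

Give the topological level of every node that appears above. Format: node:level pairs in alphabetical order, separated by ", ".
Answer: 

Answer: A:2, B:1, C:4, D:3, E:0

Derivation:
Op 1: add_edge(A, D). Edges now: 1
Op 2: add_edge(A, C). Edges now: 2
Op 3: add_edge(D, C). Edges now: 3
Op 4: add_edge(E, B). Edges now: 4
Op 5: add_edge(E, D). Edges now: 5
Op 6: add_edge(B, A). Edges now: 6
Op 7: add_edge(B, D). Edges now: 7
Op 8: add_edge(E, A). Edges now: 8
Op 9: add_edge(E, C). Edges now: 9
Op 10: add_edge(B, C). Edges now: 10
Compute levels (Kahn BFS):
  sources (in-degree 0): E
  process E: level=0
    E->A: in-degree(A)=1, level(A)>=1
    E->B: in-degree(B)=0, level(B)=1, enqueue
    E->C: in-degree(C)=3, level(C)>=1
    E->D: in-degree(D)=2, level(D)>=1
  process B: level=1
    B->A: in-degree(A)=0, level(A)=2, enqueue
    B->C: in-degree(C)=2, level(C)>=2
    B->D: in-degree(D)=1, level(D)>=2
  process A: level=2
    A->C: in-degree(C)=1, level(C)>=3
    A->D: in-degree(D)=0, level(D)=3, enqueue
  process D: level=3
    D->C: in-degree(C)=0, level(C)=4, enqueue
  process C: level=4
All levels: A:2, B:1, C:4, D:3, E:0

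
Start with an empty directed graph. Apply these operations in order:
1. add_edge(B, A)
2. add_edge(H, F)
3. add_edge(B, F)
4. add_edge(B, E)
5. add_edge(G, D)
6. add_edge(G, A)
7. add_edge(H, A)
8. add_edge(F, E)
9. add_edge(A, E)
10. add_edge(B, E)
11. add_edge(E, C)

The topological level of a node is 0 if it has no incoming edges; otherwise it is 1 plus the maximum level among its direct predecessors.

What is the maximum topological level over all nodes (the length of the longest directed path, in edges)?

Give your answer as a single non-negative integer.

Answer: 3

Derivation:
Op 1: add_edge(B, A). Edges now: 1
Op 2: add_edge(H, F). Edges now: 2
Op 3: add_edge(B, F). Edges now: 3
Op 4: add_edge(B, E). Edges now: 4
Op 5: add_edge(G, D). Edges now: 5
Op 6: add_edge(G, A). Edges now: 6
Op 7: add_edge(H, A). Edges now: 7
Op 8: add_edge(F, E). Edges now: 8
Op 9: add_edge(A, E). Edges now: 9
Op 10: add_edge(B, E) (duplicate, no change). Edges now: 9
Op 11: add_edge(E, C). Edges now: 10
Compute levels (Kahn BFS):
  sources (in-degree 0): B, G, H
  process B: level=0
    B->A: in-degree(A)=2, level(A)>=1
    B->E: in-degree(E)=2, level(E)>=1
    B->F: in-degree(F)=1, level(F)>=1
  process G: level=0
    G->A: in-degree(A)=1, level(A)>=1
    G->D: in-degree(D)=0, level(D)=1, enqueue
  process H: level=0
    H->A: in-degree(A)=0, level(A)=1, enqueue
    H->F: in-degree(F)=0, level(F)=1, enqueue
  process D: level=1
  process A: level=1
    A->E: in-degree(E)=1, level(E)>=2
  process F: level=1
    F->E: in-degree(E)=0, level(E)=2, enqueue
  process E: level=2
    E->C: in-degree(C)=0, level(C)=3, enqueue
  process C: level=3
All levels: A:1, B:0, C:3, D:1, E:2, F:1, G:0, H:0
max level = 3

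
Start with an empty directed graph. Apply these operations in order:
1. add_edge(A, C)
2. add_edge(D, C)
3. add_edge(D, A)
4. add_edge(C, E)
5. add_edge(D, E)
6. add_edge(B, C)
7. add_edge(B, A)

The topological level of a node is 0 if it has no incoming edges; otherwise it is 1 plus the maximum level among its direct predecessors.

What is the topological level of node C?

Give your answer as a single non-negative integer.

Answer: 2

Derivation:
Op 1: add_edge(A, C). Edges now: 1
Op 2: add_edge(D, C). Edges now: 2
Op 3: add_edge(D, A). Edges now: 3
Op 4: add_edge(C, E). Edges now: 4
Op 5: add_edge(D, E). Edges now: 5
Op 6: add_edge(B, C). Edges now: 6
Op 7: add_edge(B, A). Edges now: 7
Compute levels (Kahn BFS):
  sources (in-degree 0): B, D
  process B: level=0
    B->A: in-degree(A)=1, level(A)>=1
    B->C: in-degree(C)=2, level(C)>=1
  process D: level=0
    D->A: in-degree(A)=0, level(A)=1, enqueue
    D->C: in-degree(C)=1, level(C)>=1
    D->E: in-degree(E)=1, level(E)>=1
  process A: level=1
    A->C: in-degree(C)=0, level(C)=2, enqueue
  process C: level=2
    C->E: in-degree(E)=0, level(E)=3, enqueue
  process E: level=3
All levels: A:1, B:0, C:2, D:0, E:3
level(C) = 2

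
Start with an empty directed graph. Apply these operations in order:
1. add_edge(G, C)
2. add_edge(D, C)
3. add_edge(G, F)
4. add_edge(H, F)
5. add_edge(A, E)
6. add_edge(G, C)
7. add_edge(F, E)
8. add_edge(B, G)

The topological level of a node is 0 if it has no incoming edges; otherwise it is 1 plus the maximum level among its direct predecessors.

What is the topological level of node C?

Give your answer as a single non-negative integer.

Answer: 2

Derivation:
Op 1: add_edge(G, C). Edges now: 1
Op 2: add_edge(D, C). Edges now: 2
Op 3: add_edge(G, F). Edges now: 3
Op 4: add_edge(H, F). Edges now: 4
Op 5: add_edge(A, E). Edges now: 5
Op 6: add_edge(G, C) (duplicate, no change). Edges now: 5
Op 7: add_edge(F, E). Edges now: 6
Op 8: add_edge(B, G). Edges now: 7
Compute levels (Kahn BFS):
  sources (in-degree 0): A, B, D, H
  process A: level=0
    A->E: in-degree(E)=1, level(E)>=1
  process B: level=0
    B->G: in-degree(G)=0, level(G)=1, enqueue
  process D: level=0
    D->C: in-degree(C)=1, level(C)>=1
  process H: level=0
    H->F: in-degree(F)=1, level(F)>=1
  process G: level=1
    G->C: in-degree(C)=0, level(C)=2, enqueue
    G->F: in-degree(F)=0, level(F)=2, enqueue
  process C: level=2
  process F: level=2
    F->E: in-degree(E)=0, level(E)=3, enqueue
  process E: level=3
All levels: A:0, B:0, C:2, D:0, E:3, F:2, G:1, H:0
level(C) = 2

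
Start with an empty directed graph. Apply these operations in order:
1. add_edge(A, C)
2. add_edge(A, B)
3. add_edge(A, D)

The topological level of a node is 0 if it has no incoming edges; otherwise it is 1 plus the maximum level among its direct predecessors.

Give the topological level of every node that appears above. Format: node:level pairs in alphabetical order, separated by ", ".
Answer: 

Op 1: add_edge(A, C). Edges now: 1
Op 2: add_edge(A, B). Edges now: 2
Op 3: add_edge(A, D). Edges now: 3
Compute levels (Kahn BFS):
  sources (in-degree 0): A
  process A: level=0
    A->B: in-degree(B)=0, level(B)=1, enqueue
    A->C: in-degree(C)=0, level(C)=1, enqueue
    A->D: in-degree(D)=0, level(D)=1, enqueue
  process B: level=1
  process C: level=1
  process D: level=1
All levels: A:0, B:1, C:1, D:1

Answer: A:0, B:1, C:1, D:1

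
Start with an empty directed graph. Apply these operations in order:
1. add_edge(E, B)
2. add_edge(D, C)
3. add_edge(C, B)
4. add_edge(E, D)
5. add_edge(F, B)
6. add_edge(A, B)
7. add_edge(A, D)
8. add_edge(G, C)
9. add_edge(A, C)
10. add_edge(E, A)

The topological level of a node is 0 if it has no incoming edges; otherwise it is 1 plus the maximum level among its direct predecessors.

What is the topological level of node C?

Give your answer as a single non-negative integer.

Answer: 3

Derivation:
Op 1: add_edge(E, B). Edges now: 1
Op 2: add_edge(D, C). Edges now: 2
Op 3: add_edge(C, B). Edges now: 3
Op 4: add_edge(E, D). Edges now: 4
Op 5: add_edge(F, B). Edges now: 5
Op 6: add_edge(A, B). Edges now: 6
Op 7: add_edge(A, D). Edges now: 7
Op 8: add_edge(G, C). Edges now: 8
Op 9: add_edge(A, C). Edges now: 9
Op 10: add_edge(E, A). Edges now: 10
Compute levels (Kahn BFS):
  sources (in-degree 0): E, F, G
  process E: level=0
    E->A: in-degree(A)=0, level(A)=1, enqueue
    E->B: in-degree(B)=3, level(B)>=1
    E->D: in-degree(D)=1, level(D)>=1
  process F: level=0
    F->B: in-degree(B)=2, level(B)>=1
  process G: level=0
    G->C: in-degree(C)=2, level(C)>=1
  process A: level=1
    A->B: in-degree(B)=1, level(B)>=2
    A->C: in-degree(C)=1, level(C)>=2
    A->D: in-degree(D)=0, level(D)=2, enqueue
  process D: level=2
    D->C: in-degree(C)=0, level(C)=3, enqueue
  process C: level=3
    C->B: in-degree(B)=0, level(B)=4, enqueue
  process B: level=4
All levels: A:1, B:4, C:3, D:2, E:0, F:0, G:0
level(C) = 3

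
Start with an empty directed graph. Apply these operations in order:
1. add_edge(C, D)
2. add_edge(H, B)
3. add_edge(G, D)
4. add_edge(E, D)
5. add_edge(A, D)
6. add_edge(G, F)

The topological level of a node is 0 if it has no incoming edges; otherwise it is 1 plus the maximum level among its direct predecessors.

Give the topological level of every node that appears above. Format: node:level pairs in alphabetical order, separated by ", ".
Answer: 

Op 1: add_edge(C, D). Edges now: 1
Op 2: add_edge(H, B). Edges now: 2
Op 3: add_edge(G, D). Edges now: 3
Op 4: add_edge(E, D). Edges now: 4
Op 5: add_edge(A, D). Edges now: 5
Op 6: add_edge(G, F). Edges now: 6
Compute levels (Kahn BFS):
  sources (in-degree 0): A, C, E, G, H
  process A: level=0
    A->D: in-degree(D)=3, level(D)>=1
  process C: level=0
    C->D: in-degree(D)=2, level(D)>=1
  process E: level=0
    E->D: in-degree(D)=1, level(D)>=1
  process G: level=0
    G->D: in-degree(D)=0, level(D)=1, enqueue
    G->F: in-degree(F)=0, level(F)=1, enqueue
  process H: level=0
    H->B: in-degree(B)=0, level(B)=1, enqueue
  process D: level=1
  process F: level=1
  process B: level=1
All levels: A:0, B:1, C:0, D:1, E:0, F:1, G:0, H:0

Answer: A:0, B:1, C:0, D:1, E:0, F:1, G:0, H:0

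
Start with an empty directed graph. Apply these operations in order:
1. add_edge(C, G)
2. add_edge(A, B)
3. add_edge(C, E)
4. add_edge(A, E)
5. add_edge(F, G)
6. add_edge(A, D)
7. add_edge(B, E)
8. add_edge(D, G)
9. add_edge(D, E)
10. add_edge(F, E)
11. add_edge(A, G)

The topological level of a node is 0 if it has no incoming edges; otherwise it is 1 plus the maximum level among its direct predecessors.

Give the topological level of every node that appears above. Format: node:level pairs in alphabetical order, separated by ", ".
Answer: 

Op 1: add_edge(C, G). Edges now: 1
Op 2: add_edge(A, B). Edges now: 2
Op 3: add_edge(C, E). Edges now: 3
Op 4: add_edge(A, E). Edges now: 4
Op 5: add_edge(F, G). Edges now: 5
Op 6: add_edge(A, D). Edges now: 6
Op 7: add_edge(B, E). Edges now: 7
Op 8: add_edge(D, G). Edges now: 8
Op 9: add_edge(D, E). Edges now: 9
Op 10: add_edge(F, E). Edges now: 10
Op 11: add_edge(A, G). Edges now: 11
Compute levels (Kahn BFS):
  sources (in-degree 0): A, C, F
  process A: level=0
    A->B: in-degree(B)=0, level(B)=1, enqueue
    A->D: in-degree(D)=0, level(D)=1, enqueue
    A->E: in-degree(E)=4, level(E)>=1
    A->G: in-degree(G)=3, level(G)>=1
  process C: level=0
    C->E: in-degree(E)=3, level(E)>=1
    C->G: in-degree(G)=2, level(G)>=1
  process F: level=0
    F->E: in-degree(E)=2, level(E)>=1
    F->G: in-degree(G)=1, level(G)>=1
  process B: level=1
    B->E: in-degree(E)=1, level(E)>=2
  process D: level=1
    D->E: in-degree(E)=0, level(E)=2, enqueue
    D->G: in-degree(G)=0, level(G)=2, enqueue
  process E: level=2
  process G: level=2
All levels: A:0, B:1, C:0, D:1, E:2, F:0, G:2

Answer: A:0, B:1, C:0, D:1, E:2, F:0, G:2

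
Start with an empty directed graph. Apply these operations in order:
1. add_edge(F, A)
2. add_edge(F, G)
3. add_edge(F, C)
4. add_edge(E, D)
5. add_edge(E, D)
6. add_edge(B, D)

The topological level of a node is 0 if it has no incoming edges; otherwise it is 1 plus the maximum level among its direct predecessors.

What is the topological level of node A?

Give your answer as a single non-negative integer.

Answer: 1

Derivation:
Op 1: add_edge(F, A). Edges now: 1
Op 2: add_edge(F, G). Edges now: 2
Op 3: add_edge(F, C). Edges now: 3
Op 4: add_edge(E, D). Edges now: 4
Op 5: add_edge(E, D) (duplicate, no change). Edges now: 4
Op 6: add_edge(B, D). Edges now: 5
Compute levels (Kahn BFS):
  sources (in-degree 0): B, E, F
  process B: level=0
    B->D: in-degree(D)=1, level(D)>=1
  process E: level=0
    E->D: in-degree(D)=0, level(D)=1, enqueue
  process F: level=0
    F->A: in-degree(A)=0, level(A)=1, enqueue
    F->C: in-degree(C)=0, level(C)=1, enqueue
    F->G: in-degree(G)=0, level(G)=1, enqueue
  process D: level=1
  process A: level=1
  process C: level=1
  process G: level=1
All levels: A:1, B:0, C:1, D:1, E:0, F:0, G:1
level(A) = 1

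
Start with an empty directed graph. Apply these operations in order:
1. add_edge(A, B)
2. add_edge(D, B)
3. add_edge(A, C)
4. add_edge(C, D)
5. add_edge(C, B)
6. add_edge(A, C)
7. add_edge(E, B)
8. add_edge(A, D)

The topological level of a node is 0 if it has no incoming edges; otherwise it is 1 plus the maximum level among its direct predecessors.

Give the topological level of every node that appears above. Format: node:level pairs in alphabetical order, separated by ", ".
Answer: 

Answer: A:0, B:3, C:1, D:2, E:0

Derivation:
Op 1: add_edge(A, B). Edges now: 1
Op 2: add_edge(D, B). Edges now: 2
Op 3: add_edge(A, C). Edges now: 3
Op 4: add_edge(C, D). Edges now: 4
Op 5: add_edge(C, B). Edges now: 5
Op 6: add_edge(A, C) (duplicate, no change). Edges now: 5
Op 7: add_edge(E, B). Edges now: 6
Op 8: add_edge(A, D). Edges now: 7
Compute levels (Kahn BFS):
  sources (in-degree 0): A, E
  process A: level=0
    A->B: in-degree(B)=3, level(B)>=1
    A->C: in-degree(C)=0, level(C)=1, enqueue
    A->D: in-degree(D)=1, level(D)>=1
  process E: level=0
    E->B: in-degree(B)=2, level(B)>=1
  process C: level=1
    C->B: in-degree(B)=1, level(B)>=2
    C->D: in-degree(D)=0, level(D)=2, enqueue
  process D: level=2
    D->B: in-degree(B)=0, level(B)=3, enqueue
  process B: level=3
All levels: A:0, B:3, C:1, D:2, E:0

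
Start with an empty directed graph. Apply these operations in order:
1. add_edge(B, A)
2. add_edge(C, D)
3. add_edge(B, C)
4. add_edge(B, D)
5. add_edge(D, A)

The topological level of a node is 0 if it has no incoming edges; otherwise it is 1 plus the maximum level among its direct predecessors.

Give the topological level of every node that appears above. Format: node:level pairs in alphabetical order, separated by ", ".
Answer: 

Op 1: add_edge(B, A). Edges now: 1
Op 2: add_edge(C, D). Edges now: 2
Op 3: add_edge(B, C). Edges now: 3
Op 4: add_edge(B, D). Edges now: 4
Op 5: add_edge(D, A). Edges now: 5
Compute levels (Kahn BFS):
  sources (in-degree 0): B
  process B: level=0
    B->A: in-degree(A)=1, level(A)>=1
    B->C: in-degree(C)=0, level(C)=1, enqueue
    B->D: in-degree(D)=1, level(D)>=1
  process C: level=1
    C->D: in-degree(D)=0, level(D)=2, enqueue
  process D: level=2
    D->A: in-degree(A)=0, level(A)=3, enqueue
  process A: level=3
All levels: A:3, B:0, C:1, D:2

Answer: A:3, B:0, C:1, D:2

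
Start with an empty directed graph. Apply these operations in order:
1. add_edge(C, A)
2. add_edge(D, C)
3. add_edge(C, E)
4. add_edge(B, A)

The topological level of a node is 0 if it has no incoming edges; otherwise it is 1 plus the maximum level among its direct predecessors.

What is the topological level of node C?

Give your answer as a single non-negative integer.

Answer: 1

Derivation:
Op 1: add_edge(C, A). Edges now: 1
Op 2: add_edge(D, C). Edges now: 2
Op 3: add_edge(C, E). Edges now: 3
Op 4: add_edge(B, A). Edges now: 4
Compute levels (Kahn BFS):
  sources (in-degree 0): B, D
  process B: level=0
    B->A: in-degree(A)=1, level(A)>=1
  process D: level=0
    D->C: in-degree(C)=0, level(C)=1, enqueue
  process C: level=1
    C->A: in-degree(A)=0, level(A)=2, enqueue
    C->E: in-degree(E)=0, level(E)=2, enqueue
  process A: level=2
  process E: level=2
All levels: A:2, B:0, C:1, D:0, E:2
level(C) = 1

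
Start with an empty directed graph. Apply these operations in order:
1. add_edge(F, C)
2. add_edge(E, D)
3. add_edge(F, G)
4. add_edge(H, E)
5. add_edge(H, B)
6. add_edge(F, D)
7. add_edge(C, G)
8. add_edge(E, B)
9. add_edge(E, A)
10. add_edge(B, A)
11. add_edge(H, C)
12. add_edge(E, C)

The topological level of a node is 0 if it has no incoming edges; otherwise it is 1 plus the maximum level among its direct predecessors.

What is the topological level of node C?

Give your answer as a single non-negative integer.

Answer: 2

Derivation:
Op 1: add_edge(F, C). Edges now: 1
Op 2: add_edge(E, D). Edges now: 2
Op 3: add_edge(F, G). Edges now: 3
Op 4: add_edge(H, E). Edges now: 4
Op 5: add_edge(H, B). Edges now: 5
Op 6: add_edge(F, D). Edges now: 6
Op 7: add_edge(C, G). Edges now: 7
Op 8: add_edge(E, B). Edges now: 8
Op 9: add_edge(E, A). Edges now: 9
Op 10: add_edge(B, A). Edges now: 10
Op 11: add_edge(H, C). Edges now: 11
Op 12: add_edge(E, C). Edges now: 12
Compute levels (Kahn BFS):
  sources (in-degree 0): F, H
  process F: level=0
    F->C: in-degree(C)=2, level(C)>=1
    F->D: in-degree(D)=1, level(D)>=1
    F->G: in-degree(G)=1, level(G)>=1
  process H: level=0
    H->B: in-degree(B)=1, level(B)>=1
    H->C: in-degree(C)=1, level(C)>=1
    H->E: in-degree(E)=0, level(E)=1, enqueue
  process E: level=1
    E->A: in-degree(A)=1, level(A)>=2
    E->B: in-degree(B)=0, level(B)=2, enqueue
    E->C: in-degree(C)=0, level(C)=2, enqueue
    E->D: in-degree(D)=0, level(D)=2, enqueue
  process B: level=2
    B->A: in-degree(A)=0, level(A)=3, enqueue
  process C: level=2
    C->G: in-degree(G)=0, level(G)=3, enqueue
  process D: level=2
  process A: level=3
  process G: level=3
All levels: A:3, B:2, C:2, D:2, E:1, F:0, G:3, H:0
level(C) = 2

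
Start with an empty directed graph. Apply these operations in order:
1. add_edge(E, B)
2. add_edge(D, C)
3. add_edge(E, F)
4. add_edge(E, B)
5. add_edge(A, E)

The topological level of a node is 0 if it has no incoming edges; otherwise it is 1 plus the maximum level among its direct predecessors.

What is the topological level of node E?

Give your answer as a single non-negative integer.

Op 1: add_edge(E, B). Edges now: 1
Op 2: add_edge(D, C). Edges now: 2
Op 3: add_edge(E, F). Edges now: 3
Op 4: add_edge(E, B) (duplicate, no change). Edges now: 3
Op 5: add_edge(A, E). Edges now: 4
Compute levels (Kahn BFS):
  sources (in-degree 0): A, D
  process A: level=0
    A->E: in-degree(E)=0, level(E)=1, enqueue
  process D: level=0
    D->C: in-degree(C)=0, level(C)=1, enqueue
  process E: level=1
    E->B: in-degree(B)=0, level(B)=2, enqueue
    E->F: in-degree(F)=0, level(F)=2, enqueue
  process C: level=1
  process B: level=2
  process F: level=2
All levels: A:0, B:2, C:1, D:0, E:1, F:2
level(E) = 1

Answer: 1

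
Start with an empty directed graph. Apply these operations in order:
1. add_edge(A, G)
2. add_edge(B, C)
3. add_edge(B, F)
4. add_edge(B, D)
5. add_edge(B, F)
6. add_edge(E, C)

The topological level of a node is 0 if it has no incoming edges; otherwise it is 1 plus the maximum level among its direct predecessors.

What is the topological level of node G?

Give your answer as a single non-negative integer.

Answer: 1

Derivation:
Op 1: add_edge(A, G). Edges now: 1
Op 2: add_edge(B, C). Edges now: 2
Op 3: add_edge(B, F). Edges now: 3
Op 4: add_edge(B, D). Edges now: 4
Op 5: add_edge(B, F) (duplicate, no change). Edges now: 4
Op 6: add_edge(E, C). Edges now: 5
Compute levels (Kahn BFS):
  sources (in-degree 0): A, B, E
  process A: level=0
    A->G: in-degree(G)=0, level(G)=1, enqueue
  process B: level=0
    B->C: in-degree(C)=1, level(C)>=1
    B->D: in-degree(D)=0, level(D)=1, enqueue
    B->F: in-degree(F)=0, level(F)=1, enqueue
  process E: level=0
    E->C: in-degree(C)=0, level(C)=1, enqueue
  process G: level=1
  process D: level=1
  process F: level=1
  process C: level=1
All levels: A:0, B:0, C:1, D:1, E:0, F:1, G:1
level(G) = 1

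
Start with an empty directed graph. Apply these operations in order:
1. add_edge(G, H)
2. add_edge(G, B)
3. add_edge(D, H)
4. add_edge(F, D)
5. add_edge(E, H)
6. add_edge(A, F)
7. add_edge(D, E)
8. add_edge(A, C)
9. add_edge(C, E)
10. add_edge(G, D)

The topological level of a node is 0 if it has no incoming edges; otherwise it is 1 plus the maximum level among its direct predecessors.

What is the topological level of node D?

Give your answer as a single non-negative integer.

Op 1: add_edge(G, H). Edges now: 1
Op 2: add_edge(G, B). Edges now: 2
Op 3: add_edge(D, H). Edges now: 3
Op 4: add_edge(F, D). Edges now: 4
Op 5: add_edge(E, H). Edges now: 5
Op 6: add_edge(A, F). Edges now: 6
Op 7: add_edge(D, E). Edges now: 7
Op 8: add_edge(A, C). Edges now: 8
Op 9: add_edge(C, E). Edges now: 9
Op 10: add_edge(G, D). Edges now: 10
Compute levels (Kahn BFS):
  sources (in-degree 0): A, G
  process A: level=0
    A->C: in-degree(C)=0, level(C)=1, enqueue
    A->F: in-degree(F)=0, level(F)=1, enqueue
  process G: level=0
    G->B: in-degree(B)=0, level(B)=1, enqueue
    G->D: in-degree(D)=1, level(D)>=1
    G->H: in-degree(H)=2, level(H)>=1
  process C: level=1
    C->E: in-degree(E)=1, level(E)>=2
  process F: level=1
    F->D: in-degree(D)=0, level(D)=2, enqueue
  process B: level=1
  process D: level=2
    D->E: in-degree(E)=0, level(E)=3, enqueue
    D->H: in-degree(H)=1, level(H)>=3
  process E: level=3
    E->H: in-degree(H)=0, level(H)=4, enqueue
  process H: level=4
All levels: A:0, B:1, C:1, D:2, E:3, F:1, G:0, H:4
level(D) = 2

Answer: 2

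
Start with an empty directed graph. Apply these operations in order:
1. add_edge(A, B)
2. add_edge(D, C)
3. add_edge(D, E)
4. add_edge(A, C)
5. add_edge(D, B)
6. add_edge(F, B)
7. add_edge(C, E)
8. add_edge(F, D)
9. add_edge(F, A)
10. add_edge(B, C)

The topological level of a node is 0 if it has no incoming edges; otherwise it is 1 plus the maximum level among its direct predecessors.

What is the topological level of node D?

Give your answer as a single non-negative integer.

Op 1: add_edge(A, B). Edges now: 1
Op 2: add_edge(D, C). Edges now: 2
Op 3: add_edge(D, E). Edges now: 3
Op 4: add_edge(A, C). Edges now: 4
Op 5: add_edge(D, B). Edges now: 5
Op 6: add_edge(F, B). Edges now: 6
Op 7: add_edge(C, E). Edges now: 7
Op 8: add_edge(F, D). Edges now: 8
Op 9: add_edge(F, A). Edges now: 9
Op 10: add_edge(B, C). Edges now: 10
Compute levels (Kahn BFS):
  sources (in-degree 0): F
  process F: level=0
    F->A: in-degree(A)=0, level(A)=1, enqueue
    F->B: in-degree(B)=2, level(B)>=1
    F->D: in-degree(D)=0, level(D)=1, enqueue
  process A: level=1
    A->B: in-degree(B)=1, level(B)>=2
    A->C: in-degree(C)=2, level(C)>=2
  process D: level=1
    D->B: in-degree(B)=0, level(B)=2, enqueue
    D->C: in-degree(C)=1, level(C)>=2
    D->E: in-degree(E)=1, level(E)>=2
  process B: level=2
    B->C: in-degree(C)=0, level(C)=3, enqueue
  process C: level=3
    C->E: in-degree(E)=0, level(E)=4, enqueue
  process E: level=4
All levels: A:1, B:2, C:3, D:1, E:4, F:0
level(D) = 1

Answer: 1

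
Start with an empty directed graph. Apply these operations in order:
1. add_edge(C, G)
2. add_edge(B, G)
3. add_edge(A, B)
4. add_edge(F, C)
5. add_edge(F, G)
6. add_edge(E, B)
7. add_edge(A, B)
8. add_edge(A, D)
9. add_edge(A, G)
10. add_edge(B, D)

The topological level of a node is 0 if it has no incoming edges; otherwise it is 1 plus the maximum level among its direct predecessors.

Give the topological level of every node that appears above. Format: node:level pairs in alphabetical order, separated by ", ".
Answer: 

Op 1: add_edge(C, G). Edges now: 1
Op 2: add_edge(B, G). Edges now: 2
Op 3: add_edge(A, B). Edges now: 3
Op 4: add_edge(F, C). Edges now: 4
Op 5: add_edge(F, G). Edges now: 5
Op 6: add_edge(E, B). Edges now: 6
Op 7: add_edge(A, B) (duplicate, no change). Edges now: 6
Op 8: add_edge(A, D). Edges now: 7
Op 9: add_edge(A, G). Edges now: 8
Op 10: add_edge(B, D). Edges now: 9
Compute levels (Kahn BFS):
  sources (in-degree 0): A, E, F
  process A: level=0
    A->B: in-degree(B)=1, level(B)>=1
    A->D: in-degree(D)=1, level(D)>=1
    A->G: in-degree(G)=3, level(G)>=1
  process E: level=0
    E->B: in-degree(B)=0, level(B)=1, enqueue
  process F: level=0
    F->C: in-degree(C)=0, level(C)=1, enqueue
    F->G: in-degree(G)=2, level(G)>=1
  process B: level=1
    B->D: in-degree(D)=0, level(D)=2, enqueue
    B->G: in-degree(G)=1, level(G)>=2
  process C: level=1
    C->G: in-degree(G)=0, level(G)=2, enqueue
  process D: level=2
  process G: level=2
All levels: A:0, B:1, C:1, D:2, E:0, F:0, G:2

Answer: A:0, B:1, C:1, D:2, E:0, F:0, G:2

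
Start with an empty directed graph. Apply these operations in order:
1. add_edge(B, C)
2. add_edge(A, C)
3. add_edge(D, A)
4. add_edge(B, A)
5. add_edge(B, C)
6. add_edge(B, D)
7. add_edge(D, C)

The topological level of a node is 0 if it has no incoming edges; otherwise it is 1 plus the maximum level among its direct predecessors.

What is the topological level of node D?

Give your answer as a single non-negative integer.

Op 1: add_edge(B, C). Edges now: 1
Op 2: add_edge(A, C). Edges now: 2
Op 3: add_edge(D, A). Edges now: 3
Op 4: add_edge(B, A). Edges now: 4
Op 5: add_edge(B, C) (duplicate, no change). Edges now: 4
Op 6: add_edge(B, D). Edges now: 5
Op 7: add_edge(D, C). Edges now: 6
Compute levels (Kahn BFS):
  sources (in-degree 0): B
  process B: level=0
    B->A: in-degree(A)=1, level(A)>=1
    B->C: in-degree(C)=2, level(C)>=1
    B->D: in-degree(D)=0, level(D)=1, enqueue
  process D: level=1
    D->A: in-degree(A)=0, level(A)=2, enqueue
    D->C: in-degree(C)=1, level(C)>=2
  process A: level=2
    A->C: in-degree(C)=0, level(C)=3, enqueue
  process C: level=3
All levels: A:2, B:0, C:3, D:1
level(D) = 1

Answer: 1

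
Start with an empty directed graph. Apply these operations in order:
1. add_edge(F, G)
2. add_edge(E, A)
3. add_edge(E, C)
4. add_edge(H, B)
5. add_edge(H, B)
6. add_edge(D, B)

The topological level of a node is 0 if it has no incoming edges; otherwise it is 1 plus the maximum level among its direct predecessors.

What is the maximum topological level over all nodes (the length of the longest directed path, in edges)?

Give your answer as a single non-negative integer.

Op 1: add_edge(F, G). Edges now: 1
Op 2: add_edge(E, A). Edges now: 2
Op 3: add_edge(E, C). Edges now: 3
Op 4: add_edge(H, B). Edges now: 4
Op 5: add_edge(H, B) (duplicate, no change). Edges now: 4
Op 6: add_edge(D, B). Edges now: 5
Compute levels (Kahn BFS):
  sources (in-degree 0): D, E, F, H
  process D: level=0
    D->B: in-degree(B)=1, level(B)>=1
  process E: level=0
    E->A: in-degree(A)=0, level(A)=1, enqueue
    E->C: in-degree(C)=0, level(C)=1, enqueue
  process F: level=0
    F->G: in-degree(G)=0, level(G)=1, enqueue
  process H: level=0
    H->B: in-degree(B)=0, level(B)=1, enqueue
  process A: level=1
  process C: level=1
  process G: level=1
  process B: level=1
All levels: A:1, B:1, C:1, D:0, E:0, F:0, G:1, H:0
max level = 1

Answer: 1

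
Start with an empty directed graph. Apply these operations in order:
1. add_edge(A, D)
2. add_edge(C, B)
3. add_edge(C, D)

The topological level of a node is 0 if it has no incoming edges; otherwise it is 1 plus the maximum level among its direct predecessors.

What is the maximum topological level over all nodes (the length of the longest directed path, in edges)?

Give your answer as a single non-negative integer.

Op 1: add_edge(A, D). Edges now: 1
Op 2: add_edge(C, B). Edges now: 2
Op 3: add_edge(C, D). Edges now: 3
Compute levels (Kahn BFS):
  sources (in-degree 0): A, C
  process A: level=0
    A->D: in-degree(D)=1, level(D)>=1
  process C: level=0
    C->B: in-degree(B)=0, level(B)=1, enqueue
    C->D: in-degree(D)=0, level(D)=1, enqueue
  process B: level=1
  process D: level=1
All levels: A:0, B:1, C:0, D:1
max level = 1

Answer: 1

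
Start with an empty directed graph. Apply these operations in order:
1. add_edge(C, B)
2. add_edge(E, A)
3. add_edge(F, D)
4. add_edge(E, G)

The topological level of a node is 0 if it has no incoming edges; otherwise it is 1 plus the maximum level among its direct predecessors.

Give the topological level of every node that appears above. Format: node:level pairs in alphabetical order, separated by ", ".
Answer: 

Op 1: add_edge(C, B). Edges now: 1
Op 2: add_edge(E, A). Edges now: 2
Op 3: add_edge(F, D). Edges now: 3
Op 4: add_edge(E, G). Edges now: 4
Compute levels (Kahn BFS):
  sources (in-degree 0): C, E, F
  process C: level=0
    C->B: in-degree(B)=0, level(B)=1, enqueue
  process E: level=0
    E->A: in-degree(A)=0, level(A)=1, enqueue
    E->G: in-degree(G)=0, level(G)=1, enqueue
  process F: level=0
    F->D: in-degree(D)=0, level(D)=1, enqueue
  process B: level=1
  process A: level=1
  process G: level=1
  process D: level=1
All levels: A:1, B:1, C:0, D:1, E:0, F:0, G:1

Answer: A:1, B:1, C:0, D:1, E:0, F:0, G:1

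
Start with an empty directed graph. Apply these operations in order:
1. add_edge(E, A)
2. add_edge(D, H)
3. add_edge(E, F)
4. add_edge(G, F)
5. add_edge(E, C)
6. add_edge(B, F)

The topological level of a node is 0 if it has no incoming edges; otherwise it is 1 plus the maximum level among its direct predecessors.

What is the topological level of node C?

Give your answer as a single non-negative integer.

Op 1: add_edge(E, A). Edges now: 1
Op 2: add_edge(D, H). Edges now: 2
Op 3: add_edge(E, F). Edges now: 3
Op 4: add_edge(G, F). Edges now: 4
Op 5: add_edge(E, C). Edges now: 5
Op 6: add_edge(B, F). Edges now: 6
Compute levels (Kahn BFS):
  sources (in-degree 0): B, D, E, G
  process B: level=0
    B->F: in-degree(F)=2, level(F)>=1
  process D: level=0
    D->H: in-degree(H)=0, level(H)=1, enqueue
  process E: level=0
    E->A: in-degree(A)=0, level(A)=1, enqueue
    E->C: in-degree(C)=0, level(C)=1, enqueue
    E->F: in-degree(F)=1, level(F)>=1
  process G: level=0
    G->F: in-degree(F)=0, level(F)=1, enqueue
  process H: level=1
  process A: level=1
  process C: level=1
  process F: level=1
All levels: A:1, B:0, C:1, D:0, E:0, F:1, G:0, H:1
level(C) = 1

Answer: 1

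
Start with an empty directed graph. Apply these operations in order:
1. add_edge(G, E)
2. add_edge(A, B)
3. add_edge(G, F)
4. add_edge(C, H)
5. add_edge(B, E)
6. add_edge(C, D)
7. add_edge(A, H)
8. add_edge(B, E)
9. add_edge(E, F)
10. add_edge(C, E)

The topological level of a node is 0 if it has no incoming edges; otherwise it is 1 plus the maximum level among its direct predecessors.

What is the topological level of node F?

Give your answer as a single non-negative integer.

Answer: 3

Derivation:
Op 1: add_edge(G, E). Edges now: 1
Op 2: add_edge(A, B). Edges now: 2
Op 3: add_edge(G, F). Edges now: 3
Op 4: add_edge(C, H). Edges now: 4
Op 5: add_edge(B, E). Edges now: 5
Op 6: add_edge(C, D). Edges now: 6
Op 7: add_edge(A, H). Edges now: 7
Op 8: add_edge(B, E) (duplicate, no change). Edges now: 7
Op 9: add_edge(E, F). Edges now: 8
Op 10: add_edge(C, E). Edges now: 9
Compute levels (Kahn BFS):
  sources (in-degree 0): A, C, G
  process A: level=0
    A->B: in-degree(B)=0, level(B)=1, enqueue
    A->H: in-degree(H)=1, level(H)>=1
  process C: level=0
    C->D: in-degree(D)=0, level(D)=1, enqueue
    C->E: in-degree(E)=2, level(E)>=1
    C->H: in-degree(H)=0, level(H)=1, enqueue
  process G: level=0
    G->E: in-degree(E)=1, level(E)>=1
    G->F: in-degree(F)=1, level(F)>=1
  process B: level=1
    B->E: in-degree(E)=0, level(E)=2, enqueue
  process D: level=1
  process H: level=1
  process E: level=2
    E->F: in-degree(F)=0, level(F)=3, enqueue
  process F: level=3
All levels: A:0, B:1, C:0, D:1, E:2, F:3, G:0, H:1
level(F) = 3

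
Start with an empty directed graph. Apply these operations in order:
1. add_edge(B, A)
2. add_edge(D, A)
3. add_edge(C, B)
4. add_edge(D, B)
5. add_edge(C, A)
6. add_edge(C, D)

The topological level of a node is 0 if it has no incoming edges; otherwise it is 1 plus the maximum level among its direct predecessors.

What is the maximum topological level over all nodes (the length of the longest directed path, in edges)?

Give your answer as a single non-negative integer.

Answer: 3

Derivation:
Op 1: add_edge(B, A). Edges now: 1
Op 2: add_edge(D, A). Edges now: 2
Op 3: add_edge(C, B). Edges now: 3
Op 4: add_edge(D, B). Edges now: 4
Op 5: add_edge(C, A). Edges now: 5
Op 6: add_edge(C, D). Edges now: 6
Compute levels (Kahn BFS):
  sources (in-degree 0): C
  process C: level=0
    C->A: in-degree(A)=2, level(A)>=1
    C->B: in-degree(B)=1, level(B)>=1
    C->D: in-degree(D)=0, level(D)=1, enqueue
  process D: level=1
    D->A: in-degree(A)=1, level(A)>=2
    D->B: in-degree(B)=0, level(B)=2, enqueue
  process B: level=2
    B->A: in-degree(A)=0, level(A)=3, enqueue
  process A: level=3
All levels: A:3, B:2, C:0, D:1
max level = 3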